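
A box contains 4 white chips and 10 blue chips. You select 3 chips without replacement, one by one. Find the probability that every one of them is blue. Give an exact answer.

P(every draw is blue) = 10/14 × 9/13 × 8/12 = 720/2184 = 30/91.

30/91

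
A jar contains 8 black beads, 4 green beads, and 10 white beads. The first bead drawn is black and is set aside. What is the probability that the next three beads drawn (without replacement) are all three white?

After the first draw, 10 of the remaining 21 beads are white.
P = 10/21 × 9/20 × 8/19 = 720/7980 = 12/133.

12/133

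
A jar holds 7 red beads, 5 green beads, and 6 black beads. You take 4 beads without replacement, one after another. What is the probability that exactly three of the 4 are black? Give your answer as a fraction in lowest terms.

4/51

One ordering (black drawn first) has probability 6/18 × 5/17 × 4/16 × 12/15 = 1440/73440 = 1/51.
There are C(4,3) = 4 such orderings, each equally likely, so P = 4 × 1/51 = 4/51.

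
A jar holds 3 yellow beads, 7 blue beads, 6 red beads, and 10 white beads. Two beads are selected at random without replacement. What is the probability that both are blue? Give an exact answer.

21/325

P(every draw is blue) = 7/26 × 6/25 = 42/650 = 21/325.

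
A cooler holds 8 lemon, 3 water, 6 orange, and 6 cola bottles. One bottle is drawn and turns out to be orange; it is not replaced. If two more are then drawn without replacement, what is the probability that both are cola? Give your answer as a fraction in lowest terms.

With the first bottle removed, 6 cola remain out of 22.
P = 6/22 × 5/21 = 30/462 = 5/77.

5/77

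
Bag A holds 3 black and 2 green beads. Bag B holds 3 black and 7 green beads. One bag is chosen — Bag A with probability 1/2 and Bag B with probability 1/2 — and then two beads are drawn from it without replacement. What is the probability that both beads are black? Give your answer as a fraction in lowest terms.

11/60

From Bag A: P(both black) = (3/5)(2/4) = 3/10.
From Bag B: P(both black) = (3/10)(2/9) = 1/15.
Total probability = (1/2)(3/10) + (1/2)(1/15) = 11/60.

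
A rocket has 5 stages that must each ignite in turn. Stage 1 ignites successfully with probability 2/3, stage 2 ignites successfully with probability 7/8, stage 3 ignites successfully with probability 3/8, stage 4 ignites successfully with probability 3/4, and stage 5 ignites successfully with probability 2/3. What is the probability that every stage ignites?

7/64

Each stage is reached only if all earlier stages succeed, so
P = 2/3 × 7/8 × 3/8 × 3/4 × 2/3 = 252/2304 = 7/64.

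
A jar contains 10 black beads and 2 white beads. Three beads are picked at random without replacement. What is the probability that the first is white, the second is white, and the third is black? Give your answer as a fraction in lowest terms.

1/66

Multiply the probability of each draw given the previous ones:
P = 2/12 × 1/11 × 10/10 = 20/1320 = 1/66.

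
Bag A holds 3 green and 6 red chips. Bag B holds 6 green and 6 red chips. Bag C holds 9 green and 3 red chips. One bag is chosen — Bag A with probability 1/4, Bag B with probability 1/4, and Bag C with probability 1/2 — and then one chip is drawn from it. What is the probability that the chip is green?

7/12

From Bag A: P(green) = 3/9.
From Bag B: P(green) = 6/12.
From Bag C: P(green) = 9/12.
Total probability = (1/4)(3/9) + (1/4)(6/12) + (1/2)(9/12) = 7/12.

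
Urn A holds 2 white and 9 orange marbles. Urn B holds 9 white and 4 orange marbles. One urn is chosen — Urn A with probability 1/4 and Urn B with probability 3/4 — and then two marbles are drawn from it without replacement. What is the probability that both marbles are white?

1003/2860

From Urn A: P(both white) = (2/11)(1/10) = 1/55.
From Urn B: P(both white) = (9/13)(8/12) = 6/13.
Total probability = (1/4)(1/55) + (3/4)(6/13) = 1003/2860.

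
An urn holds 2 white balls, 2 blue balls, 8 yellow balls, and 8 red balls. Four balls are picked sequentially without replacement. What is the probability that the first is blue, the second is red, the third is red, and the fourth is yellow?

Chain rule:
P = 2/20 × 8/19 × 7/18 × 8/17 = 896/116280 = 112/14535.

112/14535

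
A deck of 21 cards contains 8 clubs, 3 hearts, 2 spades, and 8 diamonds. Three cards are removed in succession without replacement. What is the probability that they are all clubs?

4/95

P(every draw is a club) = 8/21 × 7/20 × 6/19 = 336/7980 = 4/95.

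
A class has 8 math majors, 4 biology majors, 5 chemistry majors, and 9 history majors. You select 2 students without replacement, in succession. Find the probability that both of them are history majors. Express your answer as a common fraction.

36/325

P(all history majors) = 9/26 × 8/25 = 72/650 = 36/325.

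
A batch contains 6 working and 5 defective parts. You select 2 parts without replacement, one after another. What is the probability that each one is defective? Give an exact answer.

2/11

P(all defective) = 5/11 × 4/10 = 20/110 = 2/11.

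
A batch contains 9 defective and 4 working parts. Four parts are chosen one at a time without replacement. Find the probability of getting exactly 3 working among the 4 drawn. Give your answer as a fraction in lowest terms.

One ordering (working drawn first) has probability 4/13 × 3/12 × 2/11 × 9/10 = 216/17160 = 9/715.
There are C(4,3) = 4 such orderings, each equally likely, so P = 4 × 9/715 = 36/715.

36/715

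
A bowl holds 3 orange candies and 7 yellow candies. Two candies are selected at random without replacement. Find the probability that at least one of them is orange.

8/15

P(no orange) = 7/10 × 6/9 = 42/90 = 7/15.
P(at least one) = 1 − 7/15 = 8/15.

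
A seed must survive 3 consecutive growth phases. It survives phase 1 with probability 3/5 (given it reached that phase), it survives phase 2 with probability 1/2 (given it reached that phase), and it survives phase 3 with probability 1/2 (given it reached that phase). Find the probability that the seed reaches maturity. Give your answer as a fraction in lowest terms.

Each stage is reached only if all earlier stages succeed, so
P = 3/5 × 1/2 × 1/2 = 3/20.

3/20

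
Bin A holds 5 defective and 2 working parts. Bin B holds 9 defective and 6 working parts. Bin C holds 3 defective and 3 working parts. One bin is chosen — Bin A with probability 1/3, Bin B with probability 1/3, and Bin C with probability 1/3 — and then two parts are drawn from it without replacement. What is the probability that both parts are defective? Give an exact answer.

From Bin A: P(both defective) = (5/7)(4/6) = 10/21.
From Bin B: P(both defective) = (9/15)(8/14) = 12/35.
From Bin C: P(both defective) = (3/6)(2/5) = 1/5.
Total probability = (1/3)(10/21) + (1/3)(12/35) + (1/3)(1/5) = 107/315.

107/315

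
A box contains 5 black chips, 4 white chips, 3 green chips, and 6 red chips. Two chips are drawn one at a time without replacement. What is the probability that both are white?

2/51

P = 4/18 × 3/17 = 12/306 = 2/51.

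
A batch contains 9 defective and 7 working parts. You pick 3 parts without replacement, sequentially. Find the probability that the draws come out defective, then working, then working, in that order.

9/80

Chain rule:
P = 9/16 × 7/15 × 6/14 = 378/3360 = 9/80.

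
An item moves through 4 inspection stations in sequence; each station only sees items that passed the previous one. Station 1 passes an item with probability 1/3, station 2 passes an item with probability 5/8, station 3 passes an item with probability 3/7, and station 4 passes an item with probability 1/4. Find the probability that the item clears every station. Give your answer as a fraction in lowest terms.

5/224

Multiplying along the chain,
P = 1/3 × 5/8 × 3/7 × 1/4 = 15/672 = 5/224.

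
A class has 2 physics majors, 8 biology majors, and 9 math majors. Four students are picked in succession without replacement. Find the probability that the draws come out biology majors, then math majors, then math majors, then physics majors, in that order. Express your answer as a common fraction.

Chain rule:
P = 8/19 × 9/18 × 8/17 × 2/16 = 1152/93024 = 4/323.

4/323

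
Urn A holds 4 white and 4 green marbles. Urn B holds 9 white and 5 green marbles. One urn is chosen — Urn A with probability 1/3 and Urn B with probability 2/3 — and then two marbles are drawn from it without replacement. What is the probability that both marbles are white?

61/182

From Urn A: P(both white) = (4/8)(3/7) = 3/14.
From Urn B: P(both white) = (9/14)(8/13) = 36/91.
Total probability = (1/3)(3/14) + (2/3)(36/91) = 61/182.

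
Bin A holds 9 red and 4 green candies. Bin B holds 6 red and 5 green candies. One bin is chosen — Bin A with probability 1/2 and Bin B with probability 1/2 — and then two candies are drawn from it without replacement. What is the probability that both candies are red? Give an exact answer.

From Bin A: P(both red) = (9/13)(8/12) = 6/13.
From Bin B: P(both red) = (6/11)(5/10) = 3/11.
Total probability = (1/2)(6/13) + (1/2)(3/11) = 105/286.

105/286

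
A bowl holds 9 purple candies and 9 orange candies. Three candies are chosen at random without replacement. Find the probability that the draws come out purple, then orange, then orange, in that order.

Multiply the probability of each draw given the previous ones:
P = 9/18 × 9/17 × 8/16 = 648/4896 = 9/68.

9/68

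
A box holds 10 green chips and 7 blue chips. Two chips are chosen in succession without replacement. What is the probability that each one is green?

P(every draw is green) = 10/17 × 9/16 = 90/272 = 45/136.

45/136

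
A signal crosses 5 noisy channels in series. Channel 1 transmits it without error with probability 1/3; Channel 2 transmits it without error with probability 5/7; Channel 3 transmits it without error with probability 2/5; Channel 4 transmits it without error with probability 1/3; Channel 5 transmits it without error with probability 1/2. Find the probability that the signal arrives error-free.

1/63

Multiplying along the chain,
P = 1/3 × 5/7 × 2/5 × 1/3 × 1/2 = 10/630 = 1/63.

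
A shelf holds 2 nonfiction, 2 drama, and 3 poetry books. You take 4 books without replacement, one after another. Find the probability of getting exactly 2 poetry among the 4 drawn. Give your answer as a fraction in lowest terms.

18/35

One ordering (poetry drawn first) has probability 3/7 × 2/6 × 4/5 × 3/4 = 72/840 = 3/35.
There are C(4,2) = 6 such orderings, each equally likely, so P = 6 × 3/35 = 18/35.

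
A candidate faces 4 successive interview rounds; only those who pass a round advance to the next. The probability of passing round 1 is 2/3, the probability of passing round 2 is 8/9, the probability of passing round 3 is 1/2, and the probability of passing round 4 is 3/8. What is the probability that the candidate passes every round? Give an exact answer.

1/9

The events are sequential, so multiply the conditional probabilities:
P = 2/3 × 8/9 × 1/2 × 3/8 = 48/432 = 1/9.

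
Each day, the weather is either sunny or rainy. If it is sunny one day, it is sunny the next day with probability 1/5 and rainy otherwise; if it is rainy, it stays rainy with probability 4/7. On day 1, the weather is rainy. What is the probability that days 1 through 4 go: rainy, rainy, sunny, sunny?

Day 1 is given. For each transition, use the conditional probability from the current state:
P(rainy | rainy) = 4/7; P(sunny | rainy) = 3/7; P(sunny | sunny) = 1/5.
P = 4/7 × 3/7 × 1/5 = 12/245.

12/245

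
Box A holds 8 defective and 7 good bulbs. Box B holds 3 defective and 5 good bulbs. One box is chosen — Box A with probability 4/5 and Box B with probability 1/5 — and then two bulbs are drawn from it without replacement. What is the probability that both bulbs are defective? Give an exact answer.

493/2100

From Box A: P(both defective) = (8/15)(7/14) = 4/15.
From Box B: P(both defective) = (3/8)(2/7) = 3/28.
Total probability = (4/5)(4/15) + (1/5)(3/28) = 493/2100.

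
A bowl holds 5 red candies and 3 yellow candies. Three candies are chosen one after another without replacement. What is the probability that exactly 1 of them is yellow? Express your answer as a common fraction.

One ordering (yellow drawn first) has probability 3/8 × 5/7 × 4/6 = 60/336 = 5/28.
There are C(3,1) = 3 such orderings, each equally likely, so P = 3 × 5/28 = 15/28.

15/28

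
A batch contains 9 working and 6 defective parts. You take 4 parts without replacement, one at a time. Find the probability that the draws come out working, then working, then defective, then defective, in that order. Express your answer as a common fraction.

Multiply the probability of each draw given the previous ones:
P = 9/15 × 8/14 × 6/13 × 5/12 = 2160/32760 = 6/91.

6/91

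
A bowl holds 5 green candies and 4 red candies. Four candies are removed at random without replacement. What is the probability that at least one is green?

125/126

P(no green) = 4/9 × 3/8 × 2/7 × 1/6 = 24/3024 = 1/126.
P(at least one) = 1 − 1/126 = 125/126.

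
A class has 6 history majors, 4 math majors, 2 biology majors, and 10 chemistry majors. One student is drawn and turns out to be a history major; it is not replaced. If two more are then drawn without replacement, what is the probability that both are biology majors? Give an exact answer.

With the first student removed, 2 biology majors remain out of 21.
P = 2/21 × 1/20 = 2/420 = 1/210.

1/210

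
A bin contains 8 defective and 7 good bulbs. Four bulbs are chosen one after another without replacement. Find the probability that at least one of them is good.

37/39

P(no good) = 8/15 × 7/14 × 6/13 × 5/12 = 1680/32760 = 2/39.
P(at least one) = 1 − 2/39 = 37/39.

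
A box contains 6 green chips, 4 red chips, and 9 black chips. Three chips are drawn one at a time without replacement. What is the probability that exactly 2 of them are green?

One ordering (green drawn first) has probability 6/19 × 5/18 × 13/17 = 390/5814 = 65/969.
There are C(3,2) = 3 such orderings, each equally likely, so P = 3 × 65/969 = 65/323.

65/323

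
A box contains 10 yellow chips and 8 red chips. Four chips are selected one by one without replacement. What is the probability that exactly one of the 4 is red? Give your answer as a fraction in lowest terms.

One ordering (red drawn first) has probability 8/18 × 10/17 × 9/16 × 8/15 = 5760/73440 = 4/51.
There are C(4,1) = 4 such orderings, each equally likely, so P = 4 × 4/51 = 16/51.

16/51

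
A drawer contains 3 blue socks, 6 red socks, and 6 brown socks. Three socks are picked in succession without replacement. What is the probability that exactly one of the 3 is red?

One ordering (red drawn first) has probability 6/15 × 9/14 × 8/13 = 432/2730 = 72/455.
There are C(3,1) = 3 such orderings, each equally likely, so P = 3 × 72/455 = 216/455.

216/455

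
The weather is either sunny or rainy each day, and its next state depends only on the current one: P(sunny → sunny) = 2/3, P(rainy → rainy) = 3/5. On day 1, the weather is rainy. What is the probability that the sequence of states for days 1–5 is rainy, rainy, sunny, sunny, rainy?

Day 1 is given. For each transition, use the conditional probability from the current state:
P(rainy | rainy) = 3/5; P(sunny | rainy) = 2/5; P(sunny | sunny) = 2/3; P(rainy | sunny) = 1/3.
P = 3/5 × 2/5 × 2/3 × 1/3 = 12/225 = 4/75.

4/75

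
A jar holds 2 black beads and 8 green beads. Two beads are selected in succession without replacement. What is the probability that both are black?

P(every draw is black) = 2/10 × 1/9 = 2/90 = 1/45.

1/45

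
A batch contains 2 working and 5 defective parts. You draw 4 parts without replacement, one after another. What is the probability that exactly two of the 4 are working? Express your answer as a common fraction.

One ordering (working drawn first) has probability 2/7 × 1/6 × 5/5 × 4/4 = 40/840 = 1/21.
There are C(4,2) = 6 such orderings, each equally likely, so P = 6 × 1/21 = 2/7.

2/7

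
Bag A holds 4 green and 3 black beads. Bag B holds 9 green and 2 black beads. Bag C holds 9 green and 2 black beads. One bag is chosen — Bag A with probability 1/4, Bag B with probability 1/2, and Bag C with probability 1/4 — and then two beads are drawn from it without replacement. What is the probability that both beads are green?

From Bag A: P(both green) = (4/7)(3/6) = 2/7.
From Bag B: P(both green) = (9/11)(8/10) = 36/55.
From Bag C: P(both green) = (9/11)(8/10) = 36/55.
Total probability = (1/4)(2/7) + (1/2)(36/55) + (1/4)(36/55) = 433/770.

433/770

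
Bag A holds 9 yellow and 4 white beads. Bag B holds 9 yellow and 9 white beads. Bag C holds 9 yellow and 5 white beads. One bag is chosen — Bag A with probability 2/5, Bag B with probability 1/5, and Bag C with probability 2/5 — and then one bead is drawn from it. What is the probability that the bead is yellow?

From Bag A: P(yellow) = 9/13.
From Bag B: P(yellow) = 9/18.
From Bag C: P(yellow) = 9/14.
Total probability = (2/5)(9/13) + (1/5)(9/18) + (2/5)(9/14) = 577/910.

577/910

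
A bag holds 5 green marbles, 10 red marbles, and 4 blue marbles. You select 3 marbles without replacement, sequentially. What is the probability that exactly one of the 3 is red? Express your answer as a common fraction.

120/323

One ordering (red drawn first) has probability 10/19 × 9/18 × 8/17 = 720/5814 = 40/323.
There are C(3,1) = 3 such orderings, each equally likely, so P = 3 × 40/323 = 120/323.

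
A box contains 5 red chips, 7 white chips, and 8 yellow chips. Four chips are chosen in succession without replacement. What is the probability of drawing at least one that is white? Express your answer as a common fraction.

826/969

P(no white) = 13/20 × 12/19 × 11/18 × 10/17 = 17160/116280 = 143/969.
P(at least one) = 1 − 143/969 = 826/969.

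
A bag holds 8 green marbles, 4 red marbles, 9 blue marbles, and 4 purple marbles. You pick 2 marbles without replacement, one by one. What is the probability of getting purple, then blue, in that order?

Chain rule:
P = 4/25 × 9/24 = 36/600 = 3/50.

3/50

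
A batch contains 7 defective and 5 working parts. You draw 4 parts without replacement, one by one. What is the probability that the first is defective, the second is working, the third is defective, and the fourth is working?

7/99

Each draw changes the counts, so multiply the conditional probabilities along the sequence:
P = 7/12 × 5/11 × 6/10 × 4/9 = 840/11880 = 7/99.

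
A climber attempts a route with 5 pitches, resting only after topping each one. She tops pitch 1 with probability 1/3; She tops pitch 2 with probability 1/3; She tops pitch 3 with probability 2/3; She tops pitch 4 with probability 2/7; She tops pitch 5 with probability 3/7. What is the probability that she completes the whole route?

Multiplying along the chain,
P = 1/3 × 1/3 × 2/3 × 2/7 × 3/7 = 12/1323 = 4/441.

4/441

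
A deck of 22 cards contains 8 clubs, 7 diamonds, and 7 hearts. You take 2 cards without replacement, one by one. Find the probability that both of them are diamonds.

P = 7/22 × 6/21 = 42/462 = 1/11.

1/11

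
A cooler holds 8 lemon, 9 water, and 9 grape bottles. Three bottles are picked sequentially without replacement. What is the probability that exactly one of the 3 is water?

One ordering (water drawn first) has probability 9/26 × 17/25 × 16/24 = 2448/15600 = 51/325.
There are C(3,1) = 3 such orderings, each equally likely, so P = 3 × 51/325 = 153/325.

153/325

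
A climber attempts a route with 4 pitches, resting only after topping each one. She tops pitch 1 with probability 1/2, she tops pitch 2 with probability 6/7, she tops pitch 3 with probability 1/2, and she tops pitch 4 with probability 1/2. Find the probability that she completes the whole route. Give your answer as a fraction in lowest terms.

3/28

Each stage is reached only if all earlier stages succeed, so
P = 1/2 × 6/7 × 1/2 × 1/2 = 6/56 = 3/28.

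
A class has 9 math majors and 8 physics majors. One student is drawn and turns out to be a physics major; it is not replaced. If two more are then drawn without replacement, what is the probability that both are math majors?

After the first draw, 9 of the remaining 16 students are math majors.
P = 9/16 × 8/15 = 72/240 = 3/10.

3/10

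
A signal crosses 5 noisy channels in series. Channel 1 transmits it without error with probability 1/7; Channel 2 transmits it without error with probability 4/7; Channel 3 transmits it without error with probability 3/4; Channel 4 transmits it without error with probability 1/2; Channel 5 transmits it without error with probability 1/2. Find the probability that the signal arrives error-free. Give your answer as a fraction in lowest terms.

The events are sequential, so multiply the conditional probabilities:
P = 1/7 × 4/7 × 3/4 × 1/2 × 1/2 = 12/784 = 3/196.

3/196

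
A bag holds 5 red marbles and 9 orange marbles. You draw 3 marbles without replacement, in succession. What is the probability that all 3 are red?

5/182

P(every draw is red) = 5/14 × 4/13 × 3/12 = 60/2184 = 5/182.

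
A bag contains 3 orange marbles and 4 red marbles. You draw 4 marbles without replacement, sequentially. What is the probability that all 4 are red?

1/35

P(all red) = 4/7 × 3/6 × 2/5 × 1/4 = 24/840 = 1/35.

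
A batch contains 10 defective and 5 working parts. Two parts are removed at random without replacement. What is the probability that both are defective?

3/7

P(every draw is defective) = 10/15 × 9/14 = 90/210 = 3/7.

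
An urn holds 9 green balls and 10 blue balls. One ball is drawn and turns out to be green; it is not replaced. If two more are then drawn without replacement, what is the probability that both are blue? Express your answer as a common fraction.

5/17

After the first draw, 10 of the remaining 18 balls are blue.
P = 10/18 × 9/17 = 90/306 = 5/17.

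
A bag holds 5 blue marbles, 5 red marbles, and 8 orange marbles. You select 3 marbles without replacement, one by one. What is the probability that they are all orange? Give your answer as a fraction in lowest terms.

7/102

P = 8/18 × 7/17 × 6/16 = 336/4896 = 7/102.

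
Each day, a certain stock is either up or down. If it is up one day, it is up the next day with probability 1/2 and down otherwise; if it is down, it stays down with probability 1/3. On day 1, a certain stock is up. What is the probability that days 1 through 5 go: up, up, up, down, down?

1/24

Day 1 is given. For each transition, use the conditional probability from the current state:
P(up | up) = 1/2; P(up | up) = 1/2; P(down | up) = 1/2; P(down | down) = 1/3.
P = 1/2 × 1/2 × 1/2 × 1/3 = 1/24.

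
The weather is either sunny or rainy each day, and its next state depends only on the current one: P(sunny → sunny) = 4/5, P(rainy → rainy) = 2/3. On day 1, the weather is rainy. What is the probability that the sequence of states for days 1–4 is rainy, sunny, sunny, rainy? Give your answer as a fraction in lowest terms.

4/75

Day 1 is given. For each transition, use the conditional probability from the current state:
P(sunny | rainy) = 1/3; P(sunny | sunny) = 4/5; P(rainy | sunny) = 1/5.
P = 1/3 × 4/5 × 1/5 = 4/75.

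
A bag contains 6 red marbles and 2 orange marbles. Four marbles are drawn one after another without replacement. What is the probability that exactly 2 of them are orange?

3/14

One ordering (orange drawn first) has probability 2/8 × 1/7 × 6/6 × 5/5 = 60/1680 = 1/28.
There are C(4,2) = 6 such orderings, each equally likely, so P = 6 × 1/28 = 3/14.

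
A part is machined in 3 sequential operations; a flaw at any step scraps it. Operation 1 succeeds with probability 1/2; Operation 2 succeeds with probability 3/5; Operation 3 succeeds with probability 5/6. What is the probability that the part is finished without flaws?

Multiplying along the chain,
P = 1/2 × 3/5 × 5/6 = 15/60 = 1/4.

1/4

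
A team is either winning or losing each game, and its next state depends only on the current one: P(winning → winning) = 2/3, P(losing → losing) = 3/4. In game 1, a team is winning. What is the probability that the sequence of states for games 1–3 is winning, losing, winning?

Game 1 is given. For each transition, use the conditional probability from the current state:
P(losing | winning) = 1/3; P(winning | losing) = 1/4.
P = 1/3 × 1/4 = 1/12.

1/12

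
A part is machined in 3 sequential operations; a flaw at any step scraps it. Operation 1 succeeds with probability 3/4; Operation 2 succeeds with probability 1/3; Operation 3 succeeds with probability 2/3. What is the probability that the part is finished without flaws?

1/6

Multiplying along the chain,
P = 3/4 × 1/3 × 2/3 = 6/36 = 1/6.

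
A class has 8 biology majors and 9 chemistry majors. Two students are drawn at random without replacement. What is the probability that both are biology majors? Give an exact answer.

7/34

P(every draw is a biology major) = 8/17 × 7/16 = 56/272 = 7/34.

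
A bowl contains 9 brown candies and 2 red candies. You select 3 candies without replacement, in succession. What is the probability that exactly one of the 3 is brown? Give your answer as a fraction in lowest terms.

One ordering (brown drawn first) has probability 9/11 × 2/10 × 1/9 = 18/990 = 1/55.
There are C(3,1) = 3 such orderings, each equally likely, so P = 3 × 1/55 = 3/55.

3/55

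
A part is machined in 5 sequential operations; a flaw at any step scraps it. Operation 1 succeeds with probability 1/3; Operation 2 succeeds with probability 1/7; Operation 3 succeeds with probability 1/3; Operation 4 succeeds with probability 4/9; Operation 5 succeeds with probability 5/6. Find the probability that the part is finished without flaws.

10/1701

Each stage is reached only if all earlier stages succeed, so
P = 1/3 × 1/7 × 1/3 × 4/9 × 5/6 = 20/3402 = 10/1701.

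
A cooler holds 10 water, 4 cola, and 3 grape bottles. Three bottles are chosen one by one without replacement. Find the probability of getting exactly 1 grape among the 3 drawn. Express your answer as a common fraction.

273/680

One ordering (grape drawn first) has probability 3/17 × 14/16 × 13/15 = 546/4080 = 91/680.
There are C(3,1) = 3 such orderings, each equally likely, so P = 3 × 91/680 = 273/680.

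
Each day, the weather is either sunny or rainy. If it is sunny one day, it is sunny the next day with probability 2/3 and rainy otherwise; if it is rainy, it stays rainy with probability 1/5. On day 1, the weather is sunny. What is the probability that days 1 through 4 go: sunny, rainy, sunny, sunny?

Day 1 is given. For each transition, use the conditional probability from the current state:
P(rainy | sunny) = 1/3; P(sunny | rainy) = 4/5; P(sunny | sunny) = 2/3.
P = 1/3 × 4/5 × 2/3 = 8/45.

8/45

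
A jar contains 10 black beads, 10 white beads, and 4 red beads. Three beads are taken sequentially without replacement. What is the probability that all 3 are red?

P = 4/24 × 3/23 × 2/22 = 24/12144 = 1/506.

1/506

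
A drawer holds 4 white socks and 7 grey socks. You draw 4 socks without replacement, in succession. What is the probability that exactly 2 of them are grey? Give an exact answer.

21/55

One ordering (grey drawn first) has probability 7/11 × 6/10 × 4/9 × 3/8 = 504/7920 = 7/110.
There are C(4,2) = 6 such orderings, each equally likely, so P = 6 × 7/110 = 21/55.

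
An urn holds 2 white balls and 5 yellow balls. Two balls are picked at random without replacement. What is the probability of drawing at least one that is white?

11/21

P(no white) = 5/7 × 4/6 = 20/42 = 10/21.
P(at least one) = 1 − 10/21 = 11/21.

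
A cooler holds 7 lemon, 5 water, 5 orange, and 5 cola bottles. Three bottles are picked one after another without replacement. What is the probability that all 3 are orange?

P = 5/22 × 4/21 × 3/20 = 60/9240 = 1/154.

1/154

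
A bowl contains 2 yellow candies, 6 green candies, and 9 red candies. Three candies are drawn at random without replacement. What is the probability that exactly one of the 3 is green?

One ordering (green drawn first) has probability 6/17 × 11/16 × 10/15 = 660/4080 = 11/68.
There are C(3,1) = 3 such orderings, each equally likely, so P = 3 × 11/68 = 33/68.

33/68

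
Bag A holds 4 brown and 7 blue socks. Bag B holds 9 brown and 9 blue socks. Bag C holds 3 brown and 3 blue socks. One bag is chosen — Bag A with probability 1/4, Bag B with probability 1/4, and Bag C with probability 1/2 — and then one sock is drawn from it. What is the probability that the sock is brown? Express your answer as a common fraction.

From Bag A: P(brown) = 4/11.
From Bag B: P(brown) = 9/18.
From Bag C: P(brown) = 3/6.
Total probability = (1/4)(4/11) + (1/4)(9/18) + (1/2)(3/6) = 41/88.

41/88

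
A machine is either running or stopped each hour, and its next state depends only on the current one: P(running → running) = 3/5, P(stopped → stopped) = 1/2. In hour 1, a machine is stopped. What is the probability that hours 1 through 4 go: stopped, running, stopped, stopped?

Hour 1 is given. For each transition, use the conditional probability from the current state:
P(running | stopped) = 1/2; P(stopped | running) = 2/5; P(stopped | stopped) = 1/2.
P = 1/2 × 2/5 × 1/2 = 2/20 = 1/10.

1/10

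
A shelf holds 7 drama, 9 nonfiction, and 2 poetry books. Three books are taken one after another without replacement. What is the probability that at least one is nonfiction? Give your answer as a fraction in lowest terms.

P(no nonfiction) = 9/18 × 8/17 × 7/16 = 504/4896 = 7/68.
P(at least one) = 1 − 7/68 = 61/68.

61/68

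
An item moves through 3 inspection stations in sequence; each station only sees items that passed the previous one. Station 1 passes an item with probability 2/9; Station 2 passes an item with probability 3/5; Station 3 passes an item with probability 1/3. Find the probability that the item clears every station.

The events are sequential, so multiply the conditional probabilities:
P = 2/9 × 3/5 × 1/3 = 6/135 = 2/45.

2/45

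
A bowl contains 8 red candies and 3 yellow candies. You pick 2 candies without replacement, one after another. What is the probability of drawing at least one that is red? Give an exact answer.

52/55

P(no red) = 3/11 × 2/10 = 6/110 = 3/55.
P(at least one) = 1 − 3/55 = 52/55.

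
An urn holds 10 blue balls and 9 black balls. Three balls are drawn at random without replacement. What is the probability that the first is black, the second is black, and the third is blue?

Chain rule:
P = 9/19 × 8/18 × 10/17 = 720/5814 = 40/323.

40/323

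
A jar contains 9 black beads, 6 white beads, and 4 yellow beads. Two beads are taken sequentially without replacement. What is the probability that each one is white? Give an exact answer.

P(every draw is white) = 6/19 × 5/18 = 30/342 = 5/57.

5/57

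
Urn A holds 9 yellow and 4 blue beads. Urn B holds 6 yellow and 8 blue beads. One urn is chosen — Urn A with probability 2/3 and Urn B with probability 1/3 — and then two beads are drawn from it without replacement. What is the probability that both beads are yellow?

From Urn A: P(both yellow) = (9/13)(8/12) = 6/13.
From Urn B: P(both yellow) = (6/14)(5/13) = 15/91.
Total probability = (2/3)(6/13) + (1/3)(15/91) = 33/91.

33/91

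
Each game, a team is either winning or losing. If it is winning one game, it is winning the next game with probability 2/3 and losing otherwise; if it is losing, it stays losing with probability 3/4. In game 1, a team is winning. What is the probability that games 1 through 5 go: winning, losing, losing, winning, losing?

Game 1 is given. For each transition, use the conditional probability from the current state:
P(losing | winning) = 1/3; P(losing | losing) = 3/4; P(winning | losing) = 1/4; P(losing | winning) = 1/3.
P = 1/3 × 3/4 × 1/4 × 1/3 = 3/144 = 1/48.

1/48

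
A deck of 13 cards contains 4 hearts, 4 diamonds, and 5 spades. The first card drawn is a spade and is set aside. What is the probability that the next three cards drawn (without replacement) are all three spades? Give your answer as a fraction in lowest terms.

With the first card removed, 4 spades remain out of 12.
P = 4/12 × 3/11 × 2/10 = 24/1320 = 1/55.

1/55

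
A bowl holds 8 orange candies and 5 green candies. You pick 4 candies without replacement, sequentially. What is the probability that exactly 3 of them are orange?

56/143

One ordering (orange drawn first) has probability 8/13 × 7/12 × 6/11 × 5/10 = 1680/17160 = 14/143.
There are C(4,3) = 4 such orderings, each equally likely, so P = 4 × 14/143 = 56/143.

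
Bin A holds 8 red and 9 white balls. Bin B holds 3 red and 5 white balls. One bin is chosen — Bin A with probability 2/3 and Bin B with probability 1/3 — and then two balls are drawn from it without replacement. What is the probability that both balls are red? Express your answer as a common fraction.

From Bin A: P(both red) = (8/17)(7/16) = 7/34.
From Bin B: P(both red) = (3/8)(2/7) = 3/28.
Total probability = (2/3)(7/34) + (1/3)(3/28) = 247/1428.

247/1428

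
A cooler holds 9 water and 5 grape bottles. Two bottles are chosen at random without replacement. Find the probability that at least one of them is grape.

P(no grape) = 9/14 × 8/13 = 72/182 = 36/91.
P(at least one) = 1 − 36/91 = 55/91.

55/91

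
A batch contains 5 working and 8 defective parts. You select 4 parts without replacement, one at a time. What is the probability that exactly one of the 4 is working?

One ordering (working drawn first) has probability 5/13 × 8/12 × 7/11 × 6/10 = 1680/17160 = 14/143.
There are C(4,1) = 4 such orderings, each equally likely, so P = 4 × 14/143 = 56/143.

56/143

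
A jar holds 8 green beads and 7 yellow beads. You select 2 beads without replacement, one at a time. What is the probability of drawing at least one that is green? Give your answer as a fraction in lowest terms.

4/5

P(no green) = 7/15 × 6/14 = 42/210 = 1/5.
P(at least one) = 1 − 1/5 = 4/5.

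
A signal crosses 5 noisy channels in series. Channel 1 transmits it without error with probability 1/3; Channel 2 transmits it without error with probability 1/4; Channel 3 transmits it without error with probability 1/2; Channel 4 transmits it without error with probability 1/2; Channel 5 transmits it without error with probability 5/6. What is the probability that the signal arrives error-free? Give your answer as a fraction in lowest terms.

The events are sequential, so multiply the conditional probabilities:
P = 1/3 × 1/4 × 1/2 × 1/2 × 5/6 = 5/288.

5/288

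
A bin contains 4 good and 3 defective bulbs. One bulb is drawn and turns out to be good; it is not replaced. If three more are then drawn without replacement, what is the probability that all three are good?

1/20

With the first bulb removed, 3 good remain out of 6.
P = 3/6 × 2/5 × 1/4 = 6/120 = 1/20.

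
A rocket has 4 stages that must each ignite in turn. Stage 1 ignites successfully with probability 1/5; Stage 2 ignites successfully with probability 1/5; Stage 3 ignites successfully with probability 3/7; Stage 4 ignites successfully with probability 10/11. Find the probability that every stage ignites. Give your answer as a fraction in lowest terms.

6/385

Each stage is reached only if all earlier stages succeed, so
P = 1/5 × 1/5 × 3/7 × 10/11 = 30/1925 = 6/385.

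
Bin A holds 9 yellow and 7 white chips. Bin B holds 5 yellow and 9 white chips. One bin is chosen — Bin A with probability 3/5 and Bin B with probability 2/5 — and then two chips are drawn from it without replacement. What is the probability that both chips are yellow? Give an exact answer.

From Bin A: P(both yellow) = (9/16)(8/15) = 3/10.
From Bin B: P(both yellow) = (5/14)(4/13) = 10/91.
Total probability = (3/5)(3/10) + (2/5)(10/91) = 1019/4550.

1019/4550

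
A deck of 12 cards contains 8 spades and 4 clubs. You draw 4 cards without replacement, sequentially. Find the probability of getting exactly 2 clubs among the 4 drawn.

One ordering (clubs drawn first) has probability 4/12 × 3/11 × 8/10 × 7/9 = 672/11880 = 28/495.
There are C(4,2) = 6 such orderings, each equally likely, so P = 6 × 28/495 = 56/165.

56/165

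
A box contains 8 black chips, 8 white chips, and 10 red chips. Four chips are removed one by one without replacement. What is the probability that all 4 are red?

21/1495

P(every draw is red) = 10/26 × 9/25 × 8/24 × 7/23 = 5040/358800 = 21/1495.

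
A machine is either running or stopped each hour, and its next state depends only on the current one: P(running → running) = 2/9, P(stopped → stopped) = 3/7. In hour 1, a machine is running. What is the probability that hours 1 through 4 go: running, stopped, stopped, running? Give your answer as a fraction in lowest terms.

4/21

Hour 1 is given. For each transition, use the conditional probability from the current state:
P(stopped | running) = 7/9; P(stopped | stopped) = 3/7; P(running | stopped) = 4/7.
P = 7/9 × 3/7 × 4/7 = 84/441 = 4/21.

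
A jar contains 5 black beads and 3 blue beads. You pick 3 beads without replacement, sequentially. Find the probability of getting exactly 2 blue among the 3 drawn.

15/56

One ordering (blue drawn first) has probability 3/8 × 2/7 × 5/6 = 30/336 = 5/56.
There are C(3,2) = 3 such orderings, each equally likely, so P = 3 × 5/56 = 15/56.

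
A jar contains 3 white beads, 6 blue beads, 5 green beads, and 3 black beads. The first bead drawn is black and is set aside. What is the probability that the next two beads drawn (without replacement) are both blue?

1/8

After the first draw, 6 of the remaining 16 beads are blue.
P = 6/16 × 5/15 = 30/240 = 1/8.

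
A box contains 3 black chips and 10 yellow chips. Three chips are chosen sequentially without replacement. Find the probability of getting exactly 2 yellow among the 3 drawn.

One ordering (yellow drawn first) has probability 10/13 × 9/12 × 3/11 = 270/1716 = 45/286.
There are C(3,2) = 3 such orderings, each equally likely, so P = 3 × 45/286 = 135/286.

135/286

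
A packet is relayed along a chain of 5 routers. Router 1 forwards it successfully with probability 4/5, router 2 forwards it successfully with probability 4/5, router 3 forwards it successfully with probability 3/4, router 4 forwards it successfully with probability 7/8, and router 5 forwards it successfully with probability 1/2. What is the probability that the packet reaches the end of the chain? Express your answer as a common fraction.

The events are sequential, so multiply the conditional probabilities:
P = 4/5 × 4/5 × 3/4 × 7/8 × 1/2 = 336/1600 = 21/100.

21/100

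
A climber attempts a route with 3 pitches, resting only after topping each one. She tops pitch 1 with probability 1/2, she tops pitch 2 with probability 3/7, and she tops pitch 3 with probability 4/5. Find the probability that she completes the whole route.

6/35

The events are sequential, so multiply the conditional probabilities:
P = 1/2 × 3/7 × 4/5 = 12/70 = 6/35.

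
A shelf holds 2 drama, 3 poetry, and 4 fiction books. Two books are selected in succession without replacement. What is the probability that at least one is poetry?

7/12

P(no poetry) = 6/9 × 5/8 = 30/72 = 5/12.
P(at least one) = 1 − 5/12 = 7/12.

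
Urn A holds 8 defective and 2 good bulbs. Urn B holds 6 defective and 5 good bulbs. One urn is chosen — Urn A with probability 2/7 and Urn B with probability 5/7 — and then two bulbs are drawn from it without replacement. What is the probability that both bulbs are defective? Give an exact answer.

From Urn A: P(both defective) = (8/10)(7/9) = 28/45.
From Urn B: P(both defective) = (6/11)(5/10) = 3/11.
Total probability = (2/7)(28/45) + (5/7)(3/11) = 1291/3465.

1291/3465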